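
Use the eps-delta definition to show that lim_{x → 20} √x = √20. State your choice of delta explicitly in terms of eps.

delta = min(20, √20·eps)

Suppose eps > 0. We want delta > 0 such that 0 < |x − 20| < delta implies |√x − √20| < eps.
Rationalise: √x − √20 = (x − 20)/(√x + √20), so |√x − √20| = |x − 20|/(√x + √20).
Restrict delta ≤ 20 so that |x − 20| < 20 forces x > 0, and then √x + √20 > √20.
Hence |√x − √20| < |x − 20|/√20, which is < eps once |x − 20| < √20·eps.
Take delta = min(20, √20·eps). If 0 < |x − 20| < delta then x > 0 and |√x − √20| < |x − 20|/√20 < eps.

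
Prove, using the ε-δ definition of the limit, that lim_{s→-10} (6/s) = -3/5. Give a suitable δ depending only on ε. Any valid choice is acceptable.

δ = min(5, (25/3)ε)

Suppose ε > 0. We seek δ > 0 such that 0 < |s + 10| < δ implies |6/s + 3/5| < ε.
|6/s + 3/5| = 6·|-10 − s|/(10·|s|) = 6|s + 10|/(10|s|).
Restrict δ ≤ 5. Then |s + 10| < 5 gives |s| > 5, so 10|s| > 50.
Then |6/s + 3/5| < 6|s + 10|/50, which is < ε when |s + 10| < (25/3)ε.
Take δ = min(5, (25/3)ε). Then 0 < |s + 10| < δ gives both |s + 10| < 5 and |s + 10| < (25/3)ε, so |6/s + 3/5| < ε.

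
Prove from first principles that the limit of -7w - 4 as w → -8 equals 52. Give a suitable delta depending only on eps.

Fix eps > 0. We need delta > 0 so that 0 < |w + 8| < delta implies |(-7w - 4) − 52| < eps.
|(-7w - 4) − 52| = |-7w - 56| = 7|w + 8|.
So 7|w + 8| < eps exactly when |w + 8| < eps/7.
Take delta = eps/7. If 0 < |w + 8| < delta then |(-7w - 4) − 52| = 7|w + 8| < 7·(eps/7) = eps.

delta = eps/7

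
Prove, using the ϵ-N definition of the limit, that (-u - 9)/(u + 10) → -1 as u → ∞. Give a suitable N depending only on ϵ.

Let ϵ > 0. We seek N > 0 such that u > N implies |(-u - 9)/(u + 10) + 1| < ϵ.
(-u - 9)/(u + 10) + 1 = ((-u - 9) − (-1)(u + 10)) / ((u + 10)) = 1/((u + 10)).
For u > 0 we have u + 10 > u, so |(-u - 9)/(u + 10) + 1| = 1/((u + 10)) < 1/(u) = 1/u.
Thus |(-u - 9)/(u + 10) + 1| < ϵ whenever u > 1/ϵ.
Take N = 1/ϵ. If u > N then |(-u - 9)/(u + 10) + 1| < 1/u < ϵ.

N = 1/ϵ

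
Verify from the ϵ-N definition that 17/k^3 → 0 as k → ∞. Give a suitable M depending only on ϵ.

Let ϵ > 0 be given. For k ≥ 1, |17/k^3 − 0| = 17/k^3.
17/k^3 < ϵ ⇔ k^3 > 17/ϵ ⇔ k > (17/ϵ)^{1/3}.
Take M = (17/ϵ)^{1/3}. Then k > M implies 17/k^3 < ϵ.

M = (17/ϵ)^{1/3}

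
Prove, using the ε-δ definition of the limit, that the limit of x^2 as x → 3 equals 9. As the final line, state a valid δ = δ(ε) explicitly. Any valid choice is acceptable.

Suppose ε > 0. We seek δ > 0 with 0 < |x − 3| < δ ⇒ |x^2 − 9| < ε.
Factor: x^2 − 9 = (x − 3)(x + 3), so |x^2 − 9| = |x − 3|·|x + 3|.
Restrict δ ≤ 2. Then |x − 3| < 2 gives |x| < 5, so by the triangle inequality |x + 3| ≤ 5 + 3 = 8.
Hence |x^2 − 9| ≤ 8|x − 3|, which is < ε once |x − 3| < ε/8.
Take δ = min(2, ε/8). If 0 < |x − 3| < δ then both bounds hold and |x^2 − 9| ≤ 8|x − 3| < 8·(ε/8) = ε.

δ = min(2, ε/8)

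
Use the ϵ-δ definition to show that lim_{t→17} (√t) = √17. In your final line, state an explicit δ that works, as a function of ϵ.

Suppose ϵ > 0. We want δ > 0 such that 0 < |t − 17| < δ implies |√t − √17| < ϵ.
Multiplying by the conjugate, |√t − √17| = |t − 17|/(√t + √17).
Restrict δ ≤ 17 so that |t − 17| < 17 forces t > 0, and then √t + √17 > √17.
Hence |√t − √17| < |t − 17|/√17, which is < ϵ once |t − 17| < √17·ϵ.
Take δ = min(17, √17·ϵ). If 0 < |t − 17| < δ then t > 0 and |√t − √17| < |t − 17|/√17 < ϵ.

δ = min(17, √17·ϵ)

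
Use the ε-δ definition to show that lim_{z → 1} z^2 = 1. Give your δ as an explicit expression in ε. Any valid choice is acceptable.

Let ε > 0. We seek δ > 0 with 0 < |z − 1| < δ ⇒ |z^2 − 1| < ε.
Factor: z^2 − 1 = (z − 1)(z + 1), so |z^2 − 1| = |z − 1|·|z + 1|.
Restrict δ ≤ 1. Then |z − 1| < 1 gives |z| < 2, so by the triangle inequality |z + 1| ≤ 2 + 1 = 3.
Hence |z^2 − 1| ≤ 3|z − 1|, which is < ε once |z − 1| < ε/3.
Take δ = min(1, ε/3). If 0 < |z − 1| < δ then both bounds hold and |z^2 − 1| ≤ 3|z − 1| < 3·(ε/3) = ε.

δ = min(1, ε/3)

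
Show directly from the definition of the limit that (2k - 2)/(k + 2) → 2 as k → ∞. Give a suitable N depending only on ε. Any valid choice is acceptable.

Let ε > 0. For k ≥ 1, |(2k - 2)/(k + 2) − 2| = |-6|/((k + 2)) = 6/((k + 2)).
Since k + 2 ≥ k for k ≥ 1, this is ≤ 6/(k) = 6/k.
So |(2k - 2)/(k + 2) − 2| < ε whenever k > 6/ε.
Take N = 6/ε. If k > N then |(2k - 2)/(k + 2) − 2| ≤ 6/k < ε.

N = 6/ε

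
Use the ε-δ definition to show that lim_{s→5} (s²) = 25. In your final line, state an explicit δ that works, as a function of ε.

δ = min(1, ε/11)

Let ε > 0. We seek δ > 0 with 0 < |s − 5| < δ ⇒ |s² − 25| < ε.
Factor: s² − 25 = (s − 5)(s + 5), so |s² − 25| = |s − 5|·|s + 5|.
Restrict δ ≤ 1. Then |s − 5| < 1 gives |s| < 6, so by the triangle inequality |s + 5| ≤ 6 + 5 = 11.
Hence |s² − 25| ≤ 11|s − 5|, which is < ε once |s − 5| < ε/11.
Take δ = min(1, ε/11). If 0 < |s − 5| < δ then both bounds hold and |s² − 25| ≤ 11|s − 5| < 11·(ε/11) = ε.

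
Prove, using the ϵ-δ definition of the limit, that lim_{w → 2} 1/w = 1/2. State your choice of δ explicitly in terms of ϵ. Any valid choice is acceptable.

Let ϵ > 0 be given. We seek δ > 0 such that 0 < |w − 2| < δ implies |1/w − (1/2)| < ϵ.
|1/w − (1/2)| = |2 − w|/(2·|w|) = |w − 2|/(2|w|).
Require δ ≤ 1 so that |w| > 2 − 1 = 1, hence 2|w| > 2.
Then |1/w − (1/2)| < |w − 2|/2, which is < ϵ when |w − 2| < 2ϵ.
Take δ = min(1, 2ϵ). Then 0 < |w − 2| < δ gives both |w − 2| < 1 and |w − 2| < 2ϵ, so |1/w − (1/2)| < ϵ.

δ = min(1, 2ϵ)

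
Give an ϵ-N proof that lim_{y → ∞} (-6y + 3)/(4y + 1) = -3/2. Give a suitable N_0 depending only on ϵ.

N_0 = (9/8)/ϵ

Let ϵ > 0 be given. We seek N_0 > 0 such that y > N_0 implies |(-6y + 3)/(4y + 1) + 3/2| < ϵ.
(-6y + 3)/(4y + 1) + 3/2 = (4(-6y + 3) − (-6)(4y + 1)) / (4(4y + 1)) = 18/(4(4y + 1)).
For y > 0 we have 4y + 1 > 4y, so |(-6y + 3)/(4y + 1) + 3/2| = 18/(4(4y + 1)) < 18/(4·4y) = (9/8)/y.
Thus |(-6y + 3)/(4y + 1) + 3/2| < ϵ whenever y > (9/8)/ϵ.
Take N_0 = (9/8)/ϵ. If y > N_0 then |(-6y + 3)/(4y + 1) + 3/2| < (9/8)/y < ϵ.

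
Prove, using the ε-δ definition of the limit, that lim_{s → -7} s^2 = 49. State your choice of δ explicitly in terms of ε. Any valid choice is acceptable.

δ = min(2, ε/16)

Let ε > 0 be given. We seek δ > 0 with 0 < |s + 7| < δ ⇒ |s^2 − 49| < ε.
Factor: s^2 − 49 = (s + 7)(s - 7), so |s^2 − 49| = |s + 7|·|s - 7|.
Impose δ ≤ 2 so that |s| < 9; then |s - 7| ≤ 16.
Hence |s^2 − 49| ≤ 16|s + 7|, which is < ε once |s + 7| < ε/16.
Take δ = min(2, ε/16). If 0 < |s + 7| < δ then both bounds hold and |s^2 − 49| ≤ 16|s + 7| < 16·(ε/16) = ε.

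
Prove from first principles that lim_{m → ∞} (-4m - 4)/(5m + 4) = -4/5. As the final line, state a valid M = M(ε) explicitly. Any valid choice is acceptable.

M = (4/25)/ε

Let ε > 0 be given. For m ≥ 1, |(-4m - 4)/(5m + 4) + 4/5| = |-4|/(5(5m + 4)) = 4/(5(5m + 4)).
Since 5m + 4 ≥ 5m for m ≥ 1, this is ≤ 4/(5·5m) = (4/25)/m.
So |(-4m - 4)/(5m + 4) + 4/5| < ε whenever m > (4/25)/ε.
Take M = (4/25)/ε. If m > M then |(-4m - 4)/(5m + 4) + 4/5| ≤ (4/25)/m < ε.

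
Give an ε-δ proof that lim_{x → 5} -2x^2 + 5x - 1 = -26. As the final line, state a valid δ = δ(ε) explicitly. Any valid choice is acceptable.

δ = min(1, ε/17)

Suppose ε > 0. We want δ > 0 such that 0 < |x − 5| < δ implies |(-2x^2 + 5x - 1) + 26| < ε.
(-2x^2 + 5x - 1) + 26 = -2x^2 + 5x + 25 = (x − 5)(-2x - 5).
So |(-2x^2 + 5x - 1) + 26| = |x − 5|·|-2x - 5|.
Assume first that |x − 5| < 1, so |x| < 6. Then |-2x - 5| ≤ 2·6 + 5 = 17.
Hence |(-2x^2 + 5x - 1) + 26| ≤ 17|x − 5| < ε provided |x − 5| < ε/17.
Choosing δ = min(1, ε/17) ensures both conditions, hence |(-2x^2 + 5x - 1) + 26| < ε.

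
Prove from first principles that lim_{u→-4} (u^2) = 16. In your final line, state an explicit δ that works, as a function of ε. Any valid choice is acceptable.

Let ε > 0 be given. We seek δ > 0 with 0 < |u + 4| < δ ⇒ |u^2 − 16| < ε.
Factor: u^2 − 16 = (u + 4)(u - 4), so |u^2 − 16| = |u + 4|·|u - 4|.
Impose δ ≤ 1 so that |u| < 5; then |u - 4| ≤ 9.
Hence |u^2 − 16| ≤ 9|u + 4|, which is < ε once |u + 4| < ε/9.
Take δ = min(1, ε/9). If 0 < |u + 4| < δ then both bounds hold and |u^2 − 16| ≤ 9|u + 4| < 9·(ε/9) = ε.

δ = min(1, ε/9)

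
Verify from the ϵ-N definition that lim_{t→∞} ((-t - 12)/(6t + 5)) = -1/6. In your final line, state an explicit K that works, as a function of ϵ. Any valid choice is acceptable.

Let ϵ > 0. We seek K > 0 such that t > K implies |(-t - 12)/(6t + 5) + 1/6| < ϵ.
(-t - 12)/(6t + 5) + 1/6 = (6(-t - 12) − (-1)(6t + 5)) / (6(6t + 5)) = -67/(6(6t + 5)).
For t > 0 we have 6t + 5 > 6t, so |(-t - 12)/(6t + 5) + 1/6| = 67/(6(6t + 5)) < 67/(6·6t) = (67/36)/t.
Thus |(-t - 12)/(6t + 5) + 1/6| < ϵ whenever t > (67/36)/ϵ.
Take K = (67/36)/ϵ. If t > K then |(-t - 12)/(6t + 5) + 1/6| < (67/36)/t < ϵ.

K = (67/36)/ϵ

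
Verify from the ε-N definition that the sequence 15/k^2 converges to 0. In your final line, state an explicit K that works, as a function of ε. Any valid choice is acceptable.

K = (15/ε)^{1/2}

Let ε > 0 be given. For k ≥ 1, |15/k^2 − 0| = 15/k^2.
15/k^2 < ε ⇔ k^2 > 15/ε ⇔ k > (15/ε)^{1/2}.
Take K = (15/ε)^{1/2}. Then k > K implies 15/k^2 < ε.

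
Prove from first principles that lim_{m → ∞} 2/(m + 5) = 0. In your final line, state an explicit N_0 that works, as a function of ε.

Fix ε > 0. For m ≥ 1, |2/(m + 5) − 0| = 2/(m + 5) ≤ 2/m.
We need 2/m < ε, i.e. m > 2/ε.
Take N_0 = 2/ε. If m > N_0 then |2/(m + 5)| ≤ 2/m < ε.

N_0 = 2/ε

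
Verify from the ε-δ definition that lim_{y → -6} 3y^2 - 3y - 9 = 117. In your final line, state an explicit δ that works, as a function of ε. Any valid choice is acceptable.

δ = min(1, ε/42)

Let ε > 0. We want δ > 0 such that 0 < |y + 6| < δ implies |(3y^2 - 3y - 9) − 117| < ε.
(3y^2 - 3y - 9) − 117 = 3y^2 - 3y - 126 = (y + 6)(3y - 21).
So |(3y^2 - 3y - 9) − 117| = |y + 6|·|3y - 21|.
Require δ ≤ 1. Then |y + 6| < 1 gives |y| < 7, and by the triangle inequality |3y - 21| ≤ 3·7 + 21 = 42.
Hence |(3y^2 - 3y - 9) − 117| ≤ 42|y + 6| < ε provided |y + 6| < ε/42.
Take δ = min(1, ε/42). Then 0 < |y + 6| < δ gives both |y + 6| < 1 and |y + 6| < ε/42, so |(3y^2 - 3y - 9) − 117| < ε.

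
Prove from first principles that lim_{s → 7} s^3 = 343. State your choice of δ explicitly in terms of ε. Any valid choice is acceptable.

δ = min(2, ε/193)

Fix ε > 0. We seek δ > 0 with 0 < |s − 7| < δ ⇒ |s^3 − 343| < ε.
Factor: s^3 − 343 = (s − 7)(s^2 + 7s + 49), so |s^3 − 343| = |s − 7|·|s^2 + 7s + 49|.
Impose δ ≤ 2 so that |s| < 9; then |s^2 + 7s + 49| ≤ 193.
Hence |s^3 − 343| ≤ 193|s − 7|, which is < ε once |s − 7| < ε/193.
Take δ = min(2, ε/193). If 0 < |s − 7| < δ then both bounds hold and |s^3 − 343| ≤ 193|s − 7| < 193·(ε/193) = ε.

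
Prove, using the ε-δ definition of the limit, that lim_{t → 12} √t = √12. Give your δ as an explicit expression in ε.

Fix ε > 0. We want δ > 0 such that 0 < |t − 12| < δ implies |√t − √12| < ε.
Rationalise: √t − √12 = (t − 12)/(√t + √12), so |√t − √12| = |t − 12|/(√t + √12).
Restrict δ ≤ 12 so that |t − 12| < 12 forces t > 0, and then √t + √12 > √12.
Hence |√t − √12| < |t − 12|/√12, which is < ε once |t − 12| < √12·ε.
Take δ = min(12, √12·ε). If 0 < |t − 12| < δ then t > 0 and |√t − √12| < |t − 12|/√12 < ε.

δ = min(12, √12·ε)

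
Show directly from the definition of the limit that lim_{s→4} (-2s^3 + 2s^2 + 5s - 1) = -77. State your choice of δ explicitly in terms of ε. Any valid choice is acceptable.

δ = min(1, ε/99)

Let ε > 0 be given. We want δ > 0 such that 0 < |s − 4| < δ implies |(-2s^3 + 2s^2 + 5s - 1) + 77| < ε.
(-2s^3 + 2s^2 + 5s - 1) + 77 = -2s^3 + 2s^2 + 5s + 76 = (s − 4)(-2s^2 - 6s - 19).
So |(-2s^3 + 2s^2 + 5s - 1) + 77| = |s − 4|·|-2s^2 - 6s - 19|.
Require δ ≤ 1. Then |s − 4| < 1 gives |s| < 5, and by the triangle inequality |-2s^2 - 6s - 19| ≤ 2·5^2 + 6·5 + 19 = 99.
Hence |(-2s^3 + 2s^2 + 5s - 1) + 77| ≤ 99|s − 4| < ε provided |s − 4| < ε/99.
Choosing δ = min(1, ε/99) ensures both conditions, hence |(-2s^3 + 2s^2 + 5s - 1) + 77| < ε.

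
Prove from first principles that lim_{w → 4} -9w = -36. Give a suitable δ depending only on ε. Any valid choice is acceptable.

δ = ε/9

Suppose ε > 0. We need δ > 0 so that 0 < |w − 4| < δ implies |(-9w) + 36| < ε.
Since (-9w) + 36 = -9(w − 4), we have |(-9w) + 36| = 9|w − 4|.
So 9|w − 4| < ε exactly when |w − 4| < ε/9.
Choosing δ = ε/9 gives |(-9w) + 36| = 9|w − 4| < ε whenever |w − 4| < δ.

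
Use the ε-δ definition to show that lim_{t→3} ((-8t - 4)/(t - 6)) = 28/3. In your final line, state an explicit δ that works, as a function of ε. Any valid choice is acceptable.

Let ε > 0. We want δ > 0 with 0 < |t − 3| < δ ⇒ |(-8t - 4)/(t - 6) − (28/3)| < ε.
Combining over a common denominator, (-8t - 4)/(t - 6) − (28/3) = [(-8t - 4)·(-3) − (-28)·(t - 6)] / [(-3)·(t - 6)] = 52(t − 3) / ((-3)(t - 6)).
So |(-8t - 4)/(t - 6) − (28/3)| = 52|t − 3| / (3·|t − 6|).
Require δ ≤ 3/2, so |t − 6| ≥ |-3| − |t − 3| > 3 − 3/2 = 3/2.
Hence |(-8t - 4)/(t - 6) − (28/3)| < 52|t − 3|/(3·(3/2)) = (104/9)|t − 3|, which is < ε once |t − 3| < (9/104)ε.
Take δ = min(3/2, (9/104)ε). Then 0 < |t − 3| < δ forces both bounds, so |(-8t - 4)/(t - 6) − (28/3)| < ε.

δ = min(3/2, (9/104)ε)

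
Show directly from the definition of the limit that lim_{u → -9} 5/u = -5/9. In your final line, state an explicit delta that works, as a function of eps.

Suppose eps > 0. We seek delta > 0 such that 0 < |u + 9| < delta implies |5/u + 5/9| < eps.
|5/u + 5/9| = 5·|-9 − u|/(9·|u|) = 5|u + 9|/(9|u|).
Require delta ≤ 9/2 so that |u| > 9 − 9/2 = 9/2, hence 9|u| > 81/2.
Then |5/u + 5/9| < 5|u + 9|/(81/2), which is < eps when |u + 9| < (81/10)eps.
Take delta = min(9/2, (81/10)eps). Then 0 < |u + 9| < delta gives both |u + 9| < 9/2 and |u + 9| < (81/10)eps, so |5/u + 5/9| < eps.

delta = min(9/2, (81/10)eps)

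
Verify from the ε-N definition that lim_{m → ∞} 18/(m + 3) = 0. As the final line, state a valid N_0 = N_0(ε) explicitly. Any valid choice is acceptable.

N_0 = 18/ε

Fix ε > 0. For m ≥ 1, |18/(m + 3) − 0| = 18/(m + 3) ≤ 18/m.
We need 18/m < ε, i.e. m > 18/ε.
Take N_0 = 18/ε. If m > N_0 then |18/(m + 3)| ≤ 18/m < ε.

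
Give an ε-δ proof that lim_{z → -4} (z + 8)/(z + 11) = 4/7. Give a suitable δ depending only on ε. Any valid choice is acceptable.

Let ε > 0 be given. We want δ > 0 with 0 < |z + 4| < δ ⇒ |(z + 8)/(z + 11) − (4/7)| < ε.
Combining over a common denominator, (z + 8)/(z + 11) − (4/7) = [(z + 8)·7 − 4·(z + 11)] / [7·(z + 11)] = 3(z + 4) / (7(z + 11)).
So |(z + 8)/(z + 11) − (4/7)| = 3|z + 4| / (7·|z + 11|).
Restrict δ ≤ 7/2. Then |z + 4| < 7/2 gives |z + 11| = |(z + 4) + 7| ≥ 7 − 7/2 = 7/2.
Hence |(z + 8)/(z + 11) − (4/7)| < 3|z + 4|/(7·(7/2)) = (6/49)|z + 4|, which is < ε once |z + 4| < (49/6)ε.
Take δ = min(7/2, (49/6)ε). Then 0 < |z + 4| < δ forces both bounds, so |(z + 8)/(z + 11) − (4/7)| < ε.

δ = min(7/2, (49/6)ε)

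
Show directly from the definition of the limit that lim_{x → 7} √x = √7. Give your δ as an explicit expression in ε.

Let ε > 0 be given. We want δ > 0 such that 0 < |x − 7| < δ implies |√x − √7| < ε.
Rationalise: √x − √7 = (x − 7)/(√x + √7), so |√x − √7| = |x − 7|/(√x + √7).
Restrict δ ≤ 7 so that |x − 7| < 7 forces x > 0, and then √x + √7 > √7.
Hence |√x − √7| < |x − 7|/√7, which is < ε once |x − 7| < √7·ε.
Take δ = min(7, √7·ε). If 0 < |x − 7| < δ then x > 0 and |√x − √7| < |x − 7|/√7 < ε.

δ = min(7, √7·ε)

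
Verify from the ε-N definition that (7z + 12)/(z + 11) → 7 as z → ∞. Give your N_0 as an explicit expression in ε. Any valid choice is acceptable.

N_0 = 65/ε

Let ε > 0. We seek N_0 > 0 such that z > N_0 implies |(7z + 12)/(z + 11) − 7| < ε.
(7z + 12)/(z + 11) − 7 = ((7z + 12) − 7(z + 11)) / ((z + 11)) = -65/((z + 11)).
For z > 0 we have z + 11 > z, so |(7z + 12)/(z + 11) − 7| = 65/((z + 11)) < 65/(z) = 65/z.
Thus |(7z + 12)/(z + 11) − 7| < ε whenever z > 65/ε.
Take N_0 = 65/ε. If z > N_0 then |(7z + 12)/(z + 11) − 7| < 65/z < ε.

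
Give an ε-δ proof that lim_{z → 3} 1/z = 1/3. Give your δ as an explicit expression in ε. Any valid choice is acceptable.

δ = min(3/2, (9/2)ε)

Let ε > 0. We seek δ > 0 such that 0 < |z − 3| < δ implies |1/z − (1/3)| < ε.
|1/z − (1/3)| = |3 − z|/(3·|z|) = |z − 3|/(3|z|).
Restrict δ ≤ 3/2. Then |z − 3| < 3/2 gives |z| > 3/2, so 3|z| > 9/2.
Then |1/z − (1/3)| < |z − 3|/(9/2), which is < ε when |z − 3| < (9/2)ε.
Take δ = min(3/2, (9/2)ε). Then 0 < |z − 3| < δ gives both |z − 3| < 3/2 and |z − 3| < (9/2)ε, so |1/z − (1/3)| < ε.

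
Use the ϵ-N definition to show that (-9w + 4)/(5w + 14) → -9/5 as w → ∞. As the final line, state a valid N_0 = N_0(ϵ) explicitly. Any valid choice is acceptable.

N_0 = (146/25)/ϵ

Fix ϵ > 0. We seek N_0 > 0 such that w > N_0 implies |(-9w + 4)/(5w + 14) + 9/5| < ϵ.
(-9w + 4)/(5w + 14) + 9/5 = (5(-9w + 4) − (-9)(5w + 14)) / (5(5w + 14)) = 146/(5(5w + 14)).
For w > 0 we have 5w + 14 > 5w, so |(-9w + 4)/(5w + 14) + 9/5| = 146/(5(5w + 14)) < 146/(5·5w) = (146/25)/w.
Thus |(-9w + 4)/(5w + 14) + 9/5| < ϵ whenever w > (146/25)/ϵ.
Take N_0 = (146/25)/ϵ. If w > N_0 then |(-9w + 4)/(5w + 14) + 9/5| < (146/25)/w < ϵ.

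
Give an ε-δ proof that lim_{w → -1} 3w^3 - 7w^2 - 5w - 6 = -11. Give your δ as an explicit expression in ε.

Let ε > 0 be given. We want δ > 0 such that 0 < |w + 1| < δ implies |(3w^3 - 7w^2 - 5w - 6) + 11| < ε.
(3w^3 - 7w^2 - 5w - 6) + 11 = 3w^3 - 7w^2 - 5w + 5 = (w + 1)(3w^2 - 10w + 5).
So |(3w^3 - 7w^2 - 5w - 6) + 11| = |w + 1|·|3w^2 - 10w + 5|.
Assume first that |w + 1| < 1, so |w| < 2. Then |3w^2 - 10w + 5| ≤ 3·2^2 + 10·2 + 5 = 37.
Hence |(3w^3 - 7w^2 - 5w - 6) + 11| ≤ 37|w + 1| < ε provided |w + 1| < ε/37.
Choosing δ = min(1, ε/37) ensures both conditions, hence |(3w^3 - 7w^2 - 5w - 6) + 11| < ε.

δ = min(1, ε/37)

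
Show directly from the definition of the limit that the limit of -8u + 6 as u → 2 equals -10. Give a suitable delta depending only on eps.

Suppose eps > 0. We need delta > 0 so that 0 < |u − 2| < delta implies |(-8u + 6) + 10| < eps.
Since (-8u + 6) + 10 = -8(u − 2), we have |(-8u + 6) + 10| = 8|u − 2|.
So 8|u − 2| < eps exactly when |u − 2| < eps/8.
Choosing delta = eps/8 gives |(-8u + 6) + 10| = 8|u − 2| < eps whenever |u − 2| < delta.

delta = eps/8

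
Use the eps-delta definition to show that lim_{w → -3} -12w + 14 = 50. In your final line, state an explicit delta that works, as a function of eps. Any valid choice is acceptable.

Let eps > 0. We need delta > 0 so that 0 < |w + 3| < delta implies |(-12w + 14) − 50| < eps.
|(-12w + 14) − 50| = |-12w - 36| = 12|w + 3|.
Thus it suffices that |w + 3| < eps/12.
Choosing delta = eps/12 gives |(-12w + 14) − 50| = 12|w + 3| < eps whenever |w + 3| < delta.

delta = eps/12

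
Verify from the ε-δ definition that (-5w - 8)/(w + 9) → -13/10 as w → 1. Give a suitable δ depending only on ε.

Fix ε > 0. We want δ > 0 with 0 < |w − 1| < δ ⇒ |(-5w - 8)/(w + 9) + 13/10| < ε.
Combining over a common denominator, (-5w - 8)/(w + 9) + 13/10 = [(-5w - 8)·10 − (-13)·(w + 9)] / [10·(w + 9)] = -37(w − 1) / (10(w + 9)).
So |(-5w - 8)/(w + 9) + 13/10| = 37|w − 1| / (10·|w + 9|).
Require δ ≤ 5, so |w + 9| ≥ |10| − |w − 1| > 10 − 5 = 5.
Hence |(-5w - 8)/(w + 9) + 13/10| < 37|w − 1|/(10·5) = (37/50)|w − 1|, which is < ε once |w − 1| < (50/37)ε.
Take δ = min(5, (50/37)ε). Then 0 < |w − 1| < δ forces both bounds, so |(-5w - 8)/(w + 9) + 13/10| < ε.

δ = min(5, (50/37)ε)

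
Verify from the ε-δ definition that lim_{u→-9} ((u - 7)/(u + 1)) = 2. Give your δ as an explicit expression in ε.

δ = min(4, 4ε)

Suppose ε > 0. We want δ > 0 with 0 < |u + 9| < δ ⇒ |(u - 7)/(u + 1) − 2| < ε.
Combining over a common denominator, (u - 7)/(u + 1) − 2 = [(u - 7)·(-8) − (-16)·(u + 1)] / [(-8)·(u + 1)] = 8(u + 9) / ((-8)(u + 1)).
So |(u - 7)/(u + 1) − 2| = 8|u + 9| / (8·|u + 1|).
Restrict δ ≤ 4. Then |u + 9| < 4 gives |u + 1| = |(u + 9) + (-8)| ≥ 8 − 4 = 4.
Hence |(u - 7)/(u + 1) − 2| < 8|u + 9|/(8·4) = (1/4)|u + 9|, which is < ε once |u + 9| < 4ε.
Take δ = min(4, 4ε). Then 0 < |u + 9| < δ forces both bounds, so |(u - 7)/(u + 1) − 2| < ε.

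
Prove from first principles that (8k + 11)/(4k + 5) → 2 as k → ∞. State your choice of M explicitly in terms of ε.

M = (1/4)/ε

Let ε > 0. For k ≥ 1, |(8k + 11)/(4k + 5) − 2| = |4|/(4(4k + 5)) = 4/(4(4k + 5)).
Since 4k + 5 ≥ 4k for k ≥ 1, this is ≤ 4/(4·4k) = (1/4)/k.
So |(8k + 11)/(4k + 5) − 2| < ε whenever k > (1/4)/ε.
Take M = (1/4)/ε. If k > M then |(8k + 11)/(4k + 5) − 2| ≤ (1/4)/k < ε.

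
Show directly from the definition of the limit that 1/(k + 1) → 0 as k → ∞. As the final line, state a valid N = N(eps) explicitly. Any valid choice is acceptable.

Fix eps > 0. For k ≥ 1, |1/(k + 1) − 0| = 1/(k + 1) ≤ 1/k.
We need 1/k < eps, i.e. k > 1/eps.
Take N = 1/eps. If k > N then |1/(k + 1)| ≤ 1/k < eps.

N = 1/eps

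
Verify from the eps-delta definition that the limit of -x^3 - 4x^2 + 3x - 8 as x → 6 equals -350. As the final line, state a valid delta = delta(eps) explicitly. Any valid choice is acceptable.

delta = min(1, eps/176)

Fix eps > 0. We want delta > 0 such that 0 < |x − 6| < delta implies |(-x^3 - 4x^2 + 3x - 8) + 350| < eps.
(-x^3 - 4x^2 + 3x - 8) + 350 = -x^3 - 4x^2 + 3x + 342 = (x − 6)(-x^2 - 10x - 57).
So |(-x^3 - 4x^2 + 3x - 8) + 350| = |x − 6|·|-x^2 - 10x - 57|.
Assume first that |x − 6| < 1, so |x| < 7. Then |-x^2 - 10x - 57| ≤ 7^2 + 10·7 + 57 = 176.
Hence |(-x^3 - 4x^2 + 3x - 8) + 350| ≤ 176|x − 6| < eps provided |x − 6| < eps/176.
Take delta = min(1, eps/176). Then 0 < |x − 6| < delta gives both |x − 6| < 1 and |x − 6| < eps/176, so |(-x^3 - 4x^2 + 3x - 8) + 350| < eps.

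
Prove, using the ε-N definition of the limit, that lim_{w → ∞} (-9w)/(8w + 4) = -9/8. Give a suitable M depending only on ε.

M = (9/16)/ε

Fix ε > 0. We seek M > 0 such that w > M implies |(-9w)/(8w + 4) + 9/8| < ε.
(-9w)/(8w + 4) + 9/8 = (8(-9w) − (-9)(8w + 4)) / (8(8w + 4)) = 36/(8(8w + 4)).
For w > 0 we have 8w + 4 > 8w, so |(-9w)/(8w + 4) + 9/8| = 36/(8(8w + 4)) < 36/(8·8w) = (9/16)/w.
Thus |(-9w)/(8w + 4) + 9/8| < ε whenever w > (9/16)/ε.
Take M = (9/16)/ε. If w > M then |(-9w)/(8w + 4) + 9/8| < (9/16)/w < ε.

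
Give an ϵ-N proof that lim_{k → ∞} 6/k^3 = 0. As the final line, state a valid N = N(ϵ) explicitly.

N = (6/ϵ)^{1/3}

Let ϵ > 0 be given. For k ≥ 1, |6/k^3 − 0| = 6/k^3.
6/k^3 < ϵ ⇔ k^3 > 6/ϵ ⇔ k > (6/ϵ)^{1/3}.
Take N = (6/ϵ)^{1/3}. Then k > N implies 6/k^3 < ϵ.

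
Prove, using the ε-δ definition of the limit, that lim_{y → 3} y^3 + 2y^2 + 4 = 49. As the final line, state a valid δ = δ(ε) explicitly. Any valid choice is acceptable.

Let ε > 0 be given. We want δ > 0 such that 0 < |y − 3| < δ implies |(y^3 + 2y^2 + 4) − 49| < ε.
(y^3 + 2y^2 + 4) − 49 = y^3 + 2y^2 - 45 = (y − 3)(y^2 + 5y + 15).
So |(y^3 + 2y^2 + 4) − 49| = |y − 3|·|y^2 + 5y + 15|.
Require δ ≤ 1. Then |y − 3| < 1 gives |y| < 4, and by the triangle inequality |y^2 + 5y + 15| ≤ 4^2 + 5·4 + 15 = 51.
Hence |(y^3 + 2y^2 + 4) − 49| ≤ 51|y − 3| < ε provided |y − 3| < ε/51.
Take δ = min(1, ε/51). Then 0 < |y − 3| < δ gives both |y − 3| < 1 and |y − 3| < ε/51, so |(y^3 + 2y^2 + 4) − 49| < ε.

δ = min(1, ε/51)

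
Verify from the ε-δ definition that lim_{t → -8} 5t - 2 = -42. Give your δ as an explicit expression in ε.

δ = ε/5

Fix ε > 0. We need δ > 0 so that 0 < |t + 8| < δ implies |(5t - 2) + 42| < ε.
Since (5t - 2) + 42 = 5(t + 8), we have |(5t - 2) + 42| = 5|t + 8|.
Thus it suffices that |t + 8| < ε/5.
Choosing δ = ε/5 gives |(5t - 2) + 42| = 5|t + 8| < ε whenever |t + 8| < δ.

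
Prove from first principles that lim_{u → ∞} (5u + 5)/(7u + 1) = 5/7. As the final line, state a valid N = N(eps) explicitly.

Let eps > 0 be given. We seek N > 0 such that u > N implies |(5u + 5)/(7u + 1) − (5/7)| < eps.
(5u + 5)/(7u + 1) − (5/7) = (7(5u + 5) − 5(7u + 1)) / (7(7u + 1)) = 30/(7(7u + 1)).
For u > 0 we have 7u + 1 > 7u, so |(5u + 5)/(7u + 1) − (5/7)| = 30/(7(7u + 1)) < 30/(7·7u) = (30/49)/u.
Thus |(5u + 5)/(7u + 1) − (5/7)| < eps whenever u > (30/49)/eps.
Take N = (30/49)/eps. If u > N then |(5u + 5)/(7u + 1) − (5/7)| < (30/49)/u < eps.

N = (30/49)/eps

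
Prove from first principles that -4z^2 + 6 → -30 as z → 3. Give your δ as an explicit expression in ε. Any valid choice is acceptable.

Let ε > 0 be given. We want δ > 0 such that 0 < |z − 3| < δ implies |(-4z^2 + 6) + 30| < ε.
(-4z^2 + 6) + 30 = -4z^2 + 36 = (z − 3)(-4z - 12).
So |(-4z^2 + 6) + 30| = |z − 3|·|-4z - 12|.
Assume first that |z − 3| < 2, so |z| < 5. Then |-4z - 12| ≤ 4·5 + 12 = 32.
Hence |(-4z^2 + 6) + 30| ≤ 32|z − 3| < ε provided |z − 3| < ε/32.
Take δ = min(2, ε/32). Then 0 < |z − 3| < δ gives both |z − 3| < 2 and |z − 3| < ε/32, so |(-4z^2 + 6) + 30| < ε.

δ = min(2, ε/32)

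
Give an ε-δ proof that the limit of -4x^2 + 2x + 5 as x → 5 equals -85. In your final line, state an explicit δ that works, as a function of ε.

δ = min(1, ε/42)

Let ε > 0 be given. We want δ > 0 such that 0 < |x − 5| < δ implies |(-4x^2 + 2x + 5) + 85| < ε.
(-4x^2 + 2x + 5) + 85 = -4x^2 + 2x + 90 = (x − 5)(-4x - 18).
So |(-4x^2 + 2x + 5) + 85| = |x − 5|·|-4x - 18|.
Require δ ≤ 1. Then |x − 5| < 1 gives |x| < 6, and by the triangle inequality |-4x - 18| ≤ 4·6 + 18 = 42.
Hence |(-4x^2 + 2x + 5) + 85| ≤ 42|x − 5| < ε provided |x − 5| < ε/42.
Take δ = min(1, ε/42). Then 0 < |x − 5| < δ gives both |x − 5| < 1 and |x − 5| < ε/42, so |(-4x^2 + 2x + 5) + 85| < ε.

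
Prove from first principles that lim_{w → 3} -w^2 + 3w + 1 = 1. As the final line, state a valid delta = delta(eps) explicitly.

delta = min(2, eps/5)

Fix eps > 0. We want delta > 0 such that 0 < |w − 3| < delta implies |(-w^2 + 3w + 1) − 1| < eps.
(-w^2 + 3w + 1) − 1 = -w^2 + 3w = (w − 3)(-w).
So |(-w^2 + 3w + 1) − 1| = |w − 3|·|-w|.
Require delta ≤ 2. Then |w − 3| < 2 gives |w| < 5, and by the triangle inequality |-w| ≤ 5 = 5.
Hence |(-w^2 + 3w + 1) − 1| ≤ 5|w − 3| < eps provided |w − 3| < eps/5.
Choosing delta = min(2, eps/5) ensures both conditions, hence |(-w^2 + 3w + 1) − 1| < eps.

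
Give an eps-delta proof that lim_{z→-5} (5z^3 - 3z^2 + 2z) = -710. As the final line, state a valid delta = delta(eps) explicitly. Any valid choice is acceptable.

Let eps > 0. We want delta > 0 such that 0 < |z + 5| < delta implies |(5z^3 - 3z^2 + 2z) + 710| < eps.
(5z^3 - 3z^2 + 2z) + 710 = 5z^3 - 3z^2 + 2z + 710 = (z + 5)(5z^2 - 28z + 142).
So |(5z^3 - 3z^2 + 2z) + 710| = |z + 5|·|5z^2 - 28z + 142|.
Assume first that |z + 5| < 1, so |z| < 6. Then |5z^2 - 28z + 142| ≤ 5·6^2 + 28·6 + 142 = 490.
Hence |(5z^3 - 3z^2 + 2z) + 710| ≤ 490|z + 5| < eps provided |z + 5| < eps/490.
Take delta = min(1, eps/490). Then 0 < |z + 5| < delta gives both |z + 5| < 1 and |z + 5| < eps/490, so |(5z^3 - 3z^2 + 2z) + 710| < eps.

delta = min(1, eps/490)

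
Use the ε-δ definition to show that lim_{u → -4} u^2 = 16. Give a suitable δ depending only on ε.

Let ε > 0. We seek δ > 0 with 0 < |u + 4| < δ ⇒ |u^2 − 16| < ε.
Factor: u^2 − 16 = (u + 4)(u - 4), so |u^2 − 16| = |u + 4|·|u - 4|.
Restrict δ ≤ 1. Then |u + 4| < 1 gives |u| < 5, so by the triangle inequality |u - 4| ≤ 5 + 4 = 9.
Hence |u^2 − 16| ≤ 9|u + 4|, which is < ε once |u + 4| < ε/9.
Take δ = min(1, ε/9). If 0 < |u + 4| < δ then both bounds hold and |u^2 − 16| ≤ 9|u + 4| < 9·(ε/9) = ε.

δ = min(1, ε/9)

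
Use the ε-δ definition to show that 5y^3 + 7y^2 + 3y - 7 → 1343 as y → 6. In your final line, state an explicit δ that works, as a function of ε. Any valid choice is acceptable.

δ = min(1, ε/729)

Let ε > 0. We want δ > 0 such that 0 < |y − 6| < δ implies |(5y^3 + 7y^2 + 3y - 7) − 1343| < ε.
(5y^3 + 7y^2 + 3y - 7) − 1343 = 5y^3 + 7y^2 + 3y - 1350 = (y − 6)(5y^2 + 37y + 225).
So |(5y^3 + 7y^2 + 3y - 7) − 1343| = |y − 6|·|5y^2 + 37y + 225|.
Assume first that |y − 6| < 1, so |y| < 7. Then |5y^2 + 37y + 225| ≤ 5·7^2 + 37·7 + 225 = 729.
Hence |(5y^3 + 7y^2 + 3y - 7) − 1343| ≤ 729|y − 6| < ε provided |y − 6| < ε/729.
Take δ = min(1, ε/729). Then 0 < |y − 6| < δ gives both |y − 6| < 1 and |y − 6| < ε/729, so |(5y^3 + 7y^2 + 3y - 7) − 1343| < ε.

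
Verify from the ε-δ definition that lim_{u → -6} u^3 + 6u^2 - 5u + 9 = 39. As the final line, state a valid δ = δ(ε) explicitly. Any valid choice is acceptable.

Suppose ε > 0. We want δ > 0 such that 0 < |u + 6| < δ implies |(u^3 + 6u^2 - 5u + 9) − 39| < ε.
(u^3 + 6u^2 - 5u + 9) − 39 = u^3 + 6u^2 - 5u - 30 = (u + 6)(u^2 - 5).
So |(u^3 + 6u^2 - 5u + 9) − 39| = |u + 6|·|u^2 - 5|.
Require δ ≤ 2. Then |u + 6| < 2 gives |u| < 8, and by the triangle inequality |u^2 - 5| ≤ 8^2 + 5 = 69.
Hence |(u^3 + 6u^2 - 5u + 9) − 39| ≤ 69|u + 6| < ε provided |u + 6| < ε/69.
Take δ = min(2, ε/69). Then 0 < |u + 6| < δ gives both |u + 6| < 2 and |u + 6| < ε/69, so |(u^3 + 6u^2 - 5u + 9) − 39| < ε.

δ = min(2, ε/69)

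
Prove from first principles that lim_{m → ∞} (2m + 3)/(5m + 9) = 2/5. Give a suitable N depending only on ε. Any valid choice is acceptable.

N = (3/25)/ε

Fix ε > 0. For m ≥ 1, |(2m + 3)/(5m + 9) − (2/5)| = |-3|/(5(5m + 9)) = 3/(5(5m + 9)).
Since 5m + 9 ≥ 5m for m ≥ 1, this is ≤ 3/(5·5m) = (3/25)/m.
So |(2m + 3)/(5m + 9) − (2/5)| < ε whenever m > (3/25)/ε.
Take N = (3/25)/ε. If m > N then |(2m + 3)/(5m + 9) − (2/5)| ≤ (3/25)/m < ε.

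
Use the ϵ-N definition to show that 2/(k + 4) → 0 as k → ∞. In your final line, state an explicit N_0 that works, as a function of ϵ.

Let ϵ > 0. For k ≥ 1, |2/(k + 4) − 0| = 2/(k + 4) ≤ 2/k.
We need 2/k < ϵ, i.e. k > 2/ϵ.
Take N_0 = 2/ϵ. If k > N_0 then |2/(k + 4)| ≤ 2/k < ϵ.

N_0 = 2/ϵ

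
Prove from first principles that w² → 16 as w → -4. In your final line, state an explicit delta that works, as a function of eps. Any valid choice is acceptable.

delta = min(1, eps/9)

Let eps > 0. We seek delta > 0 with 0 < |w + 4| < delta ⇒ |w² − 16| < eps.
Factor: w² − 16 = (w + 4)(w - 4), so |w² − 16| = |w + 4|·|w - 4|.
Restrict delta ≤ 1. Then |w + 4| < 1 gives |w| < 5, so by the triangle inequality |w - 4| ≤ 5 + 4 = 9.
Hence |w² − 16| ≤ 9|w + 4|, which is < eps once |w + 4| < eps/9.
Take delta = min(1, eps/9). If 0 < |w + 4| < delta then both bounds hold and |w² − 16| ≤ 9|w + 4| < 9·(eps/9) = eps.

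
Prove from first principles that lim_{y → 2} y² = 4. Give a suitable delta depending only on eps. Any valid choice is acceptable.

Suppose eps > 0. We seek delta > 0 with 0 < |y − 2| < delta ⇒ |y² − 4| < eps.
Factor: y² − 4 = (y − 2)(y + 2), so |y² − 4| = |y − 2|·|y + 2|.
Restrict delta ≤ 1. Then |y − 2| < 1 gives |y| < 3, so by the triangle inequality |y + 2| ≤ 3 + 2 = 5.
Hence |y² − 4| ≤ 5|y − 2|, which is < eps once |y − 2| < eps/5.
Take delta = min(1, eps/5). If 0 < |y − 2| < delta then both bounds hold and |y² − 4| ≤ 5|y − 2| < 5·(eps/5) = eps.

delta = min(1, eps/5)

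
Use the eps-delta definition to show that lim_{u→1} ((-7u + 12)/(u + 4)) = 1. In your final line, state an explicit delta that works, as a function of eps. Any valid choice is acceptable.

delta = min(5/2, (5/16)eps)

Let eps > 0. We want delta > 0 with 0 < |u − 1| < delta ⇒ |(-7u + 12)/(u + 4) − 1| < eps.
Combining over a common denominator, (-7u + 12)/(u + 4) − 1 = [(-7u + 12)·5 − 5·(u + 4)] / [5·(u + 4)] = -40(u − 1) / (5(u + 4)).
So |(-7u + 12)/(u + 4) − 1| = 40|u − 1| / (5·|u + 4|).
Require delta ≤ 5/2, so |u + 4| ≥ |5| − |u − 1| > 5 − 5/2 = 5/2.
Hence |(-7u + 12)/(u + 4) − 1| < 40|u − 1|/(5·(5/2)) = (16/5)|u − 1|, which is < eps once |u − 1| < (5/16)eps.
Take delta = min(5/2, (5/16)eps). Then 0 < |u − 1| < delta forces both bounds, so |(-7u + 12)/(u + 4) − 1| < eps.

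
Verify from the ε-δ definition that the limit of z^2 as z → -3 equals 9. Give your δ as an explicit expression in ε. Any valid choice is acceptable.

Let ε > 0 be given. We seek δ > 0 with 0 < |z + 3| < δ ⇒ |z^2 − 9| < ε.
Factor: z^2 − 9 = (z + 3)(z - 3), so |z^2 − 9| = |z + 3|·|z - 3|.
Restrict δ ≤ 1. Then |z + 3| < 1 gives |z| < 4, so by the triangle inequality |z - 3| ≤ 4 + 3 = 7.
Hence |z^2 − 9| ≤ 7|z + 3|, which is < ε once |z + 3| < ε/7.
Take δ = min(1, ε/7). If 0 < |z + 3| < δ then both bounds hold and |z^2 − 9| ≤ 7|z + 3| < 7·(ε/7) = ε.

δ = min(1, ε/7)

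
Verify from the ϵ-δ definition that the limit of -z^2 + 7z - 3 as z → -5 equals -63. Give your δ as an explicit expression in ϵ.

Let ϵ > 0 be given. We want δ > 0 such that 0 < |z + 5| < δ implies |(-z^2 + 7z - 3) + 63| < ϵ.
(-z^2 + 7z - 3) + 63 = -z^2 + 7z + 60 = (z + 5)(-z + 12).
So |(-z^2 + 7z - 3) + 63| = |z + 5|·|-z + 12|.
Require δ ≤ 1. Then |z + 5| < 1 gives |z| < 6, and by the triangle inequality |-z + 12| ≤ 6 + 12 = 18.
Hence |(-z^2 + 7z - 3) + 63| ≤ 18|z + 5| < ϵ provided |z + 5| < ϵ/18.
Choosing δ = min(1, ϵ/18) ensures both conditions, hence |(-z^2 + 7z - 3) + 63| < ϵ.

δ = min(1, ϵ/18)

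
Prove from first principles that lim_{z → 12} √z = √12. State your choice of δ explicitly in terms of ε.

δ = min(12, √12·ε)

Let ε > 0. We want δ > 0 such that 0 < |z − 12| < δ implies |√z − √12| < ε.
Multiplying by the conjugate, |√z − √12| = |z − 12|/(√z + √12).
Restrict δ ≤ 12 so that |z − 12| < 12 forces z > 0, and then √z + √12 > √12.
Hence |√z − √12| < |z − 12|/√12, which is < ε once |z − 12| < √12·ε.
Take δ = min(12, √12·ε). If 0 < |z − 12| < δ then z > 0 and |√z − √12| < |z − 12|/√12 < ε.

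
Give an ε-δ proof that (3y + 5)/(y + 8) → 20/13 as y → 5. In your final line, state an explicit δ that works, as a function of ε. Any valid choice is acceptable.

Let ε > 0 be given. We want δ > 0 with 0 < |y − 5| < δ ⇒ |(3y + 5)/(y + 8) − (20/13)| < ε.
Combining over a common denominator, (3y + 5)/(y + 8) − (20/13) = [(3y + 5)·13 − 20·(y + 8)] / [13·(y + 8)] = 19(y − 5) / (13(y + 8)).
So |(3y + 5)/(y + 8) − (20/13)| = 19|y − 5| / (13·|y + 8|).
Require δ ≤ 13/2, so |y + 8| ≥ |13| − |y − 5| > 13 − 13/2 = 13/2.
Hence |(3y + 5)/(y + 8) − (20/13)| < 19|y − 5|/(13·(13/2)) = (38/169)|y − 5|, which is < ε once |y − 5| < (169/38)ε.
Take δ = min(13/2, (169/38)ε). Then 0 < |y − 5| < δ forces both bounds, so |(3y + 5)/(y + 8) − (20/13)| < ε.

δ = min(13/2, (169/38)ε)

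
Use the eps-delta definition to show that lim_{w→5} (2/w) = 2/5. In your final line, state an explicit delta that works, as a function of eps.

Fix eps > 0. We seek delta > 0 such that 0 < |w − 5| < delta implies |2/w − (2/5)| < eps.
|2/w − (2/5)| = 2·|5 − w|/(5·|w|) = 2|w − 5|/(5|w|).
Restrict delta ≤ 5/2. Then |w − 5| < 5/2 gives |w| > 5/2, so 5|w| > 25/2.
Then |2/w − (2/5)| < 2|w − 5|/(25/2), which is < eps when |w − 5| < (25/4)eps.
Take delta = min(5/2, (25/4)eps). Then 0 < |w − 5| < delta gives both |w − 5| < 5/2 and |w − 5| < (25/4)eps, so |2/w − (2/5)| < eps.

delta = min(5/2, (25/4)eps)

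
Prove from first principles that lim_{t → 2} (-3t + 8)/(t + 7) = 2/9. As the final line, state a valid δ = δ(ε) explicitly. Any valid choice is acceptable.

δ = min(9/2, (81/58)ε)

Let ε > 0 be given. We want δ > 0 with 0 < |t − 2| < δ ⇒ |(-3t + 8)/(t + 7) − (2/9)| < ε.
Combining over a common denominator, (-3t + 8)/(t + 7) − (2/9) = [(-3t + 8)·9 − 2·(t + 7)] / [9·(t + 7)] = -29(t − 2) / (9(t + 7)).
So |(-3t + 8)/(t + 7) − (2/9)| = 29|t − 2| / (9·|t + 7|).
Require δ ≤ 9/2, so |t + 7| ≥ |9| − |t − 2| > 9 − 9/2 = 9/2.
Hence |(-3t + 8)/(t + 7) − (2/9)| < 29|t − 2|/(9·(9/2)) = (58/81)|t − 2|, which is < ε once |t − 2| < (81/58)ε.
Take δ = min(9/2, (81/58)ε). Then 0 < |t − 2| < δ forces both bounds, so |(-3t + 8)/(t + 7) − (2/9)| < ε.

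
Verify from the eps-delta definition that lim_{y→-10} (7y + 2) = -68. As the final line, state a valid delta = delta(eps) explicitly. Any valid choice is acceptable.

Fix eps > 0. We need delta > 0 so that 0 < |y + 10| < delta implies |(7y + 2) + 68| < eps.
|(7y + 2) + 68| = |7y + 70| = 7|y + 10|.
Thus it suffices that |y + 10| < eps/7.
Choosing delta = eps/7 gives |(7y + 2) + 68| = 7|y + 10| < eps whenever |y + 10| < delta.

delta = eps/7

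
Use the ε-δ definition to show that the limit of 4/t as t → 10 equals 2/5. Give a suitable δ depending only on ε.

δ = min(5, (25/2)ε)

Suppose ε > 0. We seek δ > 0 such that 0 < |t − 10| < δ implies |4/t − (2/5)| < ε.
|4/t − (2/5)| = 4·|10 − t|/(10·|t|) = 4|t − 10|/(10|t|).
Restrict δ ≤ 5. Then |t − 10| < 5 gives |t| > 5, so 10|t| > 50.
Then |4/t − (2/5)| < 4|t − 10|/50, which is < ε when |t − 10| < (25/2)ε.
Take δ = min(5, (25/2)ε). Then 0 < |t − 10| < δ gives both |t − 10| < 5 and |t − 10| < (25/2)ε, so |4/t − (2/5)| < ε.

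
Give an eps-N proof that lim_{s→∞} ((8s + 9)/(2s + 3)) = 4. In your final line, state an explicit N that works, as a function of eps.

N = (3/2)/eps

Fix eps > 0. We seek N > 0 such that s > N implies |(8s + 9)/(2s + 3) − 4| < eps.
(8s + 9)/(2s + 3) − 4 = (2(8s + 9) − 8(2s + 3)) / (2(2s + 3)) = -6/(2(2s + 3)).
For s > 0 we have 2s + 3 > 2s, so |(8s + 9)/(2s + 3) − 4| = 6/(2(2s + 3)) < 6/(2·2s) = (3/2)/s.
Thus |(8s + 9)/(2s + 3) − 4| < eps whenever s > (3/2)/eps.
Take N = (3/2)/eps. If s > N then |(8s + 9)/(2s + 3) − 4| < (3/2)/s < eps.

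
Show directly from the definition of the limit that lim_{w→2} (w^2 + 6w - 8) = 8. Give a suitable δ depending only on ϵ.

Let ϵ > 0 be given. We want δ > 0 such that 0 < |w − 2| < δ implies |(w^2 + 6w - 8) − 8| < ϵ.
(w^2 + 6w - 8) − 8 = w^2 + 6w - 16 = (w − 2)(w + 8).
So |(w^2 + 6w - 8) − 8| = |w − 2|·|w + 8|.
Require δ ≤ 1. Then |w − 2| < 1 gives |w| < 3, and by the triangle inequality |w + 8| ≤ 3 + 8 = 11.
Hence |(w^2 + 6w - 8) − 8| ≤ 11|w − 2| < ϵ provided |w − 2| < ϵ/11.
Take δ = min(1, ϵ/11). Then 0 < |w − 2| < δ gives both |w − 2| < 1 and |w − 2| < ϵ/11, so |(w^2 + 6w - 8) − 8| < ϵ.

δ = min(1, ϵ/11)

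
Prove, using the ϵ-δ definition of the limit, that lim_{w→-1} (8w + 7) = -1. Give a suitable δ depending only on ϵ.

δ = ϵ/8

Fix ϵ > 0. We need δ > 0 so that 0 < |w + 1| < δ implies |(8w + 7) + 1| < ϵ.
|(8w + 7) + 1| = |8w + 8| = 8|w + 1|.
Thus it suffices that |w + 1| < ϵ/8.
Take δ = ϵ/8. If 0 < |w + 1| < δ then |(8w + 7) + 1| = 8|w + 1| < 8·(ϵ/8) = ϵ.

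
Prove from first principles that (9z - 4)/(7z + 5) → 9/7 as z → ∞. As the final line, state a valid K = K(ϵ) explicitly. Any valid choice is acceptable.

Fix ϵ > 0. We seek K > 0 such that z > K implies |(9z - 4)/(7z + 5) − (9/7)| < ϵ.
(9z - 4)/(7z + 5) − (9/7) = (7(9z - 4) − 9(7z + 5)) / (7(7z + 5)) = -73/(7(7z + 5)).
For z > 0 we have 7z + 5 > 7z, so |(9z - 4)/(7z + 5) − (9/7)| = 73/(7(7z + 5)) < 73/(7·7z) = (73/49)/z.
Thus |(9z - 4)/(7z + 5) − (9/7)| < ϵ whenever z > (73/49)/ϵ.
Take K = (73/49)/ϵ. If z > K then |(9z - 4)/(7z + 5) − (9/7)| < (73/49)/z < ϵ.

K = (73/49)/ϵ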